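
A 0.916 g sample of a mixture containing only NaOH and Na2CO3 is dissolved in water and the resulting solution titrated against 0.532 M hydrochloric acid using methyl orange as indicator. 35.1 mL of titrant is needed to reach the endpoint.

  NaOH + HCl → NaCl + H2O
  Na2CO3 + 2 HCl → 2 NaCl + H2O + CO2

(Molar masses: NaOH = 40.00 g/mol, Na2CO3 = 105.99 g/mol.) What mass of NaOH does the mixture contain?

0.227 g

n(HCl) = 0.0351 × 0.532 = 0.0187 mol
Let x = n(NaOH), y = n(Na2CO3).
Titrant: 1x + 2y = 0.0187;  mass: 40.00x + 105.99y = 0.916
Solving, x = 5.66 × 10^-3 mol, y = 6.51 × 10^-3 mol
mass of NaOH = 5.66 × 10^-3 × 40.00 = 0.227 g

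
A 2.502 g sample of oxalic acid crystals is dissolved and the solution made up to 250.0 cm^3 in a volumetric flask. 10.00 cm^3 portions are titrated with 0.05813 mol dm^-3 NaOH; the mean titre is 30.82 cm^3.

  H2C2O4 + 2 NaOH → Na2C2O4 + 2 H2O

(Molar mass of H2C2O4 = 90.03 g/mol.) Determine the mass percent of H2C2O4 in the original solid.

n(NaOH) per titration = 0.03082 × 0.05813 = 1.792 × 10^-3 mol
From the 1:2 ratio, n(H2C2O4) in each aliquot = 1/2 × 1.792 × 10^-3 = 8.958 × 10^-4 mol
n(H2C2O4) in the whole flask = 8.958 × 10^-4 × 250.0/10.00 = 0.02239 mol
mass of H2C2O4 = 0.02239 × 90.03 = 2.016 g
% H2C2O4 = 2.016 / 2.502 × 100 = 80.58 %

80.58 %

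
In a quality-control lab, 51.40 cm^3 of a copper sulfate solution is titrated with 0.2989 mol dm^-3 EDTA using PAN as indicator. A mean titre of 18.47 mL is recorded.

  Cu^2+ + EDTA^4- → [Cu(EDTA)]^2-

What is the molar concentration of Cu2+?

n(EDTA) = 0.01847 L × 0.2989 mol/L = 5.521 × 10^-3 mol
n(Cu2+) = 5.521 × 10^-3 mol (1:1 mole ratio)
[Cu2+] = 5.521 × 10^-3 mol / 0.05140 L = 0.1074 mol/L

0.1074 mol/L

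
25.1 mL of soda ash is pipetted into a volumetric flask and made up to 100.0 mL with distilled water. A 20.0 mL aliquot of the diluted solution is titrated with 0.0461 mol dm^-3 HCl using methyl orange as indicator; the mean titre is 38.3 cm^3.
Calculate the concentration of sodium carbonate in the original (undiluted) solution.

0.176 mol/L

Na2CO3 + 2 HCl → 2 NaCl + H2O + CO2
n(HCl) = 0.0383 × 0.0461 = 1.77 × 10^-3 mol
From the 1:2 ratio, n(Na2CO3) in the aliquot = 1/2 × 1.77 × 10^-3 = 8.83 × 10^-4 mol
[Na2CO3]_dilute = 8.83 × 10^-4 / 0.0200 = 0.0441 mol/L
Dilution factor = 100.0 / 25.1 = 3.984
[Na2CO3]_stock = 0.0441 × 3.984 = 0.176 mol/L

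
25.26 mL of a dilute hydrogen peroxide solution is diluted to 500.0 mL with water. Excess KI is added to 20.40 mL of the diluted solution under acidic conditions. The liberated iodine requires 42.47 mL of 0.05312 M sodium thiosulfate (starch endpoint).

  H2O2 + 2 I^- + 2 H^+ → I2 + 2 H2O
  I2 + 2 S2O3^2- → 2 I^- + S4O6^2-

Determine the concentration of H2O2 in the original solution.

1.095 M

n(S2O3^2-) = 0.04247 × 0.05312 = 2.256 × 10^-3 mol
n(I2) = n(S2O3^2-)/2 = 1.128 × 10^-3 mol
n(H2O2) in the aliquot = 1.128 × 10^-3 mol (1:1 ratio)
[H2O2]_dilute = 1.128 × 10^-3 / 0.02040 = 0.05529 mol/L
[H2O2]_original = 0.05529 × 500.0/25.26 = 1.095 mol/L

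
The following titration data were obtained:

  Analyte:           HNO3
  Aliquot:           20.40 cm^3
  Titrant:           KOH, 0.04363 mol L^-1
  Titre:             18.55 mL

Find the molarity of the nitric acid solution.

0.03967 mol/L

HNO3 + KOH → KNO3 + H2O
n(KOH) = 0.01855 L × 0.04363 mol/L = 8.093 × 10^-4 mol
n(HNO3) = 8.093 × 10^-4 mol (1:1 mole ratio)
[HNO3] = 8.093 × 10^-4 mol / 0.02040 L = 0.03967 mol/L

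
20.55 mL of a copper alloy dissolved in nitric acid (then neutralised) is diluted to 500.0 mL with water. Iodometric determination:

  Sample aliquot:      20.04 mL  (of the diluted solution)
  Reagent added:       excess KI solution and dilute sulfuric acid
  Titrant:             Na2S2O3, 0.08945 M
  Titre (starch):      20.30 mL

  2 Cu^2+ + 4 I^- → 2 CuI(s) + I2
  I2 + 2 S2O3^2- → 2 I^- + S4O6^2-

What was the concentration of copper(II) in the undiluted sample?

n(S2O3^2-) = 0.02030 × 0.08945 = 1.816 × 10^-3 mol
n(I2) = n(S2O3^2-)/2 = 9.079 × 10^-4 mol
From the 2:1 ratio, n(Cu2+) in the aliquot = 2/1 × 9.079 × 10^-4 = 1.816 × 10^-3 mol
[Cu2+]_dilute = 1.816 × 10^-3 / 0.02004 = 0.09061 mol/L
[Cu2+]_original = 0.09061 × 500.0/20.55 = 2.205 mol/L

2.205 M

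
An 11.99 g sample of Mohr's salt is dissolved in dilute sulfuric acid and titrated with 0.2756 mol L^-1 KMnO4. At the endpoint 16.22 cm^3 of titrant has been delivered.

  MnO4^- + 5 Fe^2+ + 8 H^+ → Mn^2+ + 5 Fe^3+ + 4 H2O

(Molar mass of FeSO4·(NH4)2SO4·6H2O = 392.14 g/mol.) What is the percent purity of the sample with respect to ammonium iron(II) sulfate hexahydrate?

n(KMnO4) = 0.01622 L × 0.2756 mol/L = 4.470 × 10^-3 mol
From the 5:1 ratio, n(FeSO4·(NH4)2SO4·6H2O) = 5/1 × 4.470 × 10^-3 = 0.02235 mol
mass of FeSO4·(NH4)2SO4·6H2O = 0.02235 × 392.14 g/mol = 8.765 g
% FeSO4·(NH4)2SO4·6H2O = 8.765 / 11.99 × 100 = 73.10 %

73.10 %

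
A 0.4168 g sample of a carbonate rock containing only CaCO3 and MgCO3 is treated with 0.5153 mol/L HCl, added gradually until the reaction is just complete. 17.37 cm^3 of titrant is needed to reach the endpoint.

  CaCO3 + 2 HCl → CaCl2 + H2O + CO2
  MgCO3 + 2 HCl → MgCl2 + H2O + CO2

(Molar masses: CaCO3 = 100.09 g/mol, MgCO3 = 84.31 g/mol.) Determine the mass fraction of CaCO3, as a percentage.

n(HCl) = 0.01737 × 0.5153 = 8.951 × 10^-3 mol
Let x = n(CaCO3), y = n(MgCO3).
Titrant: 2x + 2y = 8.951 × 10^-3;  mass: 100.09x + 84.31y = 0.4168
Solving, x = 2.502 × 10^-3 mol, y = 1.973 × 10^-3 mol
mass of CaCO3 = 2.502 × 10^-3 × 100.09 = 0.2504 g
% CaCO3 = 0.2504 / 0.4168 × 100 = 60.08 %

60.08 %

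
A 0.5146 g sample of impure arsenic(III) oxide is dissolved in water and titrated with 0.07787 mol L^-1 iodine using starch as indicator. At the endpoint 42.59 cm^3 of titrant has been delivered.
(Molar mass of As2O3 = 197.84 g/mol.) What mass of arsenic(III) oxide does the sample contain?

0.3281 g

As2O3 + 2 I2 + 2 H2O → As2O5 + 4 HI
n(I2) = 0.04259 L × 0.07787 mol/L = 3.316 × 10^-3 mol
From the 1:2 ratio, n(As2O3) = 1/2 × 3.316 × 10^-3 = 1.658 × 10^-3 mol
mass of As2O3 = 1.658 × 10^-3 × 197.84 g/mol = 0.3281 g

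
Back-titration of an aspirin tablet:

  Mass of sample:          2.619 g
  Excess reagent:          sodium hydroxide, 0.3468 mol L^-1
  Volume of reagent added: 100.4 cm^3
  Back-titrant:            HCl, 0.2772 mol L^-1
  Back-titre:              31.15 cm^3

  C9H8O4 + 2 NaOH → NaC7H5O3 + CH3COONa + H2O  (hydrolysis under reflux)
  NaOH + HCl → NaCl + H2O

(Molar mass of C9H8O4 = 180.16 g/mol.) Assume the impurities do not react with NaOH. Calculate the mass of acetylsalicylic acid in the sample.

2.359 g

n(NaOH) added = 0.1004 × 0.3468 = 0.03482 mol
n(HCl) used in back-titration = 0.03115 × 0.2772 = 8.635 × 10^-3 mol
n(NaOH) left over = 8.635 × 10^-3 mol (1:1 ratio)
n(NaOH) consumed by analyte = 0.03482 − 8.635 × 10^-3 = 0.02618 mol
From the 1:2 ratio, n(C9H8O4) = 1/2 × 0.02618 = 0.01309 mol
mass of C9H8O4 = 0.01309 × 180.16 = 2.359 g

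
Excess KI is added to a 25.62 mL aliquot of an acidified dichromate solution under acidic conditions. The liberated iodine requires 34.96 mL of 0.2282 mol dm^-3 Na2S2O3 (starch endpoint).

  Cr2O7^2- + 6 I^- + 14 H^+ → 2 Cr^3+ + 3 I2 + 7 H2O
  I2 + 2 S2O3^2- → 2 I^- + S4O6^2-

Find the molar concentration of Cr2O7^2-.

0.05190 mol/L

n(S2O3^2-) = 0.03496 × 0.2282 = 7.978 × 10^-3 mol
n(I2) = n(S2O3^2-)/2 = 3.989 × 10^-3 mol
From the 1:3 ratio, n(Cr2O7^2-) in the aliquot = 1/3 × 3.989 × 10^-3 = 1.330 × 10^-3 mol
[Cr2O7^2-] = 1.330 × 10^-3 / 0.02562 = 0.05190 mol/L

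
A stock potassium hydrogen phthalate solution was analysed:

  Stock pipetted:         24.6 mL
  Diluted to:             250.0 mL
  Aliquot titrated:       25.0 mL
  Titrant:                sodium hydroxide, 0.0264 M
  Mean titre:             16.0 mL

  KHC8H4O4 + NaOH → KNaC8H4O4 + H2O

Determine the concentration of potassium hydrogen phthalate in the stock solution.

n(NaOH) = 0.0160 × 0.0264 = 4.22 × 10^-4 mol
n(KHC8H4O4) in the aliquot = 4.22 × 10^-4 mol (1:1 ratio)
[KHC8H4O4]_dilute = 4.22 × 10^-4 / 0.0250 = 0.0169 mol/L
Dilution factor = 250.0 / 24.6 = 10.16
[KHC8H4O4]_stock = 0.0169 × 10.16 = 0.172 mol/L

0.172 M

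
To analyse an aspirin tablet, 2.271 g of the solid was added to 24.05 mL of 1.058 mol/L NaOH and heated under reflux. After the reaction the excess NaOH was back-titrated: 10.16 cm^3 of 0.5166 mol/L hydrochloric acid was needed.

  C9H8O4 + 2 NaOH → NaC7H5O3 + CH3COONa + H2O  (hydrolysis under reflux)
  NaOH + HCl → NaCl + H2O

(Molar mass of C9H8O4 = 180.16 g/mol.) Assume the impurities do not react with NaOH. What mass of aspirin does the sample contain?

n(NaOH) added = 0.02405 × 1.058 = 0.02544 mol
n(HCl) used in back-titration = 0.01016 × 0.5166 = 5.249 × 10^-3 mol
n(NaOH) left over = 5.249 × 10^-3 mol (1:1 ratio)
n(NaOH) consumed by analyte = 0.02544 − 5.249 × 10^-3 = 0.02020 mol
From the 1:2 ratio, n(C9H8O4) = 1/2 × 0.02020 = 0.01010 mol
mass of C9H8O4 = 0.01010 × 180.16 = 1.819 g

1.819 g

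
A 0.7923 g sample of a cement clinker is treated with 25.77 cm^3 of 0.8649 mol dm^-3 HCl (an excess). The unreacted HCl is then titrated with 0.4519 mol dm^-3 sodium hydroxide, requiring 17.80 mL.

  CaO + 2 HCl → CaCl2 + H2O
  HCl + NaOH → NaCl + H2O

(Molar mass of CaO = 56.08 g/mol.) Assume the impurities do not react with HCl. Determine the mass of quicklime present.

0.3994 g

n(HCl) added = 0.02577 × 0.8649 = 0.02229 mol
n(NaOH) used in back-titration = 0.01780 × 0.4519 = 8.044 × 10^-3 mol
n(HCl) left over = 8.044 × 10^-3 mol (1:1 ratio)
n(HCl) consumed by analyte = 0.02229 − 8.044 × 10^-3 = 0.01424 mol
From the 1:2 ratio, n(CaO) = 1/2 × 0.01424 = 7.122 × 10^-3 mol
mass of CaO = 7.122 × 10^-3 × 56.08 = 0.3994 g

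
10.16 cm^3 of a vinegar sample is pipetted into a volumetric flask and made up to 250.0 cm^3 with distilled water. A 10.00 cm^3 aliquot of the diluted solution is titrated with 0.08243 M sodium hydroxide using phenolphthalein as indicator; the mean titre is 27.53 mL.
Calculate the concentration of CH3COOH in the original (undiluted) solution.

5.584 M

CH3COOH + NaOH → CH3COONa + H2O
n(NaOH) = 0.02753 × 0.08243 = 2.269 × 10^-3 mol
n(CH3COOH) in the aliquot = 2.269 × 10^-3 mol (1:1 ratio)
[CH3COOH]_dilute = 2.269 × 10^-3 / 0.01000 = 0.2269 mol/L
Dilution factor = 250.0 / 10.16 = 24.61
[CH3COOH]_stock = 0.2269 × 24.61 = 5.584 mol/L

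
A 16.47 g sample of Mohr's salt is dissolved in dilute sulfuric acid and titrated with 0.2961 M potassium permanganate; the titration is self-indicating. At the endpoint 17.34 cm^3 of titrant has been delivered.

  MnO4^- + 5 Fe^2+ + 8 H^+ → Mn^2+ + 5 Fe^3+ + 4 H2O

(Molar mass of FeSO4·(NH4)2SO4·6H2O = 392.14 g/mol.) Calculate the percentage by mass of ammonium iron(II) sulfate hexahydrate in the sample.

61.12 %

n(KMnO4) = 0.01734 L × 0.2961 mol/L = 5.134 × 10^-3 mol
From the 5:1 ratio, n(FeSO4·(NH4)2SO4·6H2O) = 5/1 × 5.134 × 10^-3 = 0.02567 mol
mass of FeSO4·(NH4)2SO4·6H2O = 0.02567 × 392.14 g/mol = 10.07 g
% FeSO4·(NH4)2SO4·6H2O = 10.07 / 16.47 × 100 = 61.12 %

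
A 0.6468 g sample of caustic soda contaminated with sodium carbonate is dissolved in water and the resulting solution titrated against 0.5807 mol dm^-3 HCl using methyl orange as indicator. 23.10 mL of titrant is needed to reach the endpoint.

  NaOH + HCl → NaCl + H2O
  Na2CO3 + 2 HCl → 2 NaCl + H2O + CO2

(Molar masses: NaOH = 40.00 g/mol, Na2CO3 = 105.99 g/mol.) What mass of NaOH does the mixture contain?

n(HCl) = 0.02310 × 0.5807 = 0.01341 mol
Let x = n(NaOH), y = n(Na2CO3).
Titrant: 1x + 2y = 0.01341;  mass: 40.00x + 105.99y = 0.6468
Solving, x = 4.931 × 10^-3 mol, y = 4.241 × 10^-3 mol
mass of NaOH = 4.931 × 10^-3 × 40.00 = 0.1973 g

0.1973 g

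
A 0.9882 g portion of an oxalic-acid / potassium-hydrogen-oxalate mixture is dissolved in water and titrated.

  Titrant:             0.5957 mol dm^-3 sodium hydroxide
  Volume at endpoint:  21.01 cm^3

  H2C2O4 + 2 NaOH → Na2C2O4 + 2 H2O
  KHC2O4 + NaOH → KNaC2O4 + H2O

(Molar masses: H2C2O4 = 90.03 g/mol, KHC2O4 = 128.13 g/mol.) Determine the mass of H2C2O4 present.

0.3333 g

n(NaOH) = 0.02101 × 0.5957 = 0.01252 mol
Let x = n(H2C2O4), y = n(KHC2O4).
Titrant: 2x + 1y = 0.01252;  mass: 90.03x + 128.13y = 0.9882
Solving, x = 3.702 × 10^-3 mol, y = 5.111 × 10^-3 mol
mass of H2C2O4 = 3.702 × 10^-3 × 90.03 = 0.3333 g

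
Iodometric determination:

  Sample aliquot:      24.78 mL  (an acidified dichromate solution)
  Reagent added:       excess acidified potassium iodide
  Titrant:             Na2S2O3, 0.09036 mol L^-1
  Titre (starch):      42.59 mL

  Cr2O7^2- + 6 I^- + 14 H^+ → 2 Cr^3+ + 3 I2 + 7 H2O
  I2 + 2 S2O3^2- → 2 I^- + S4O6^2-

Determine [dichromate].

0.02588 mol/L

n(S2O3^2-) = 0.04259 × 0.09036 = 3.848 × 10^-3 mol
n(I2) = n(S2O3^2-)/2 = 1.924 × 10^-3 mol
From the 1:3 ratio, n(Cr2O7^2-) in the aliquot = 1/3 × 1.924 × 10^-3 = 6.414 × 10^-4 mol
[Cr2O7^2-] = 6.414 × 10^-4 / 0.02478 = 0.02588 mol/L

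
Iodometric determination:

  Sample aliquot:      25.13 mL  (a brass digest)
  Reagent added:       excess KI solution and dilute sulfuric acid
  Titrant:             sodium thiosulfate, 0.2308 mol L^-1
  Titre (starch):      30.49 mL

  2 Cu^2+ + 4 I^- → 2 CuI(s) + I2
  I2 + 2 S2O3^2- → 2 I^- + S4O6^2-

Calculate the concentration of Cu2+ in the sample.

n(S2O3^2-) = 0.03049 × 0.2308 = 7.037 × 10^-3 mol
n(I2) = n(S2O3^2-)/2 = 3.519 × 10^-3 mol
From the 2:1 ratio, n(Cu2+) in the aliquot = 2/1 × 3.519 × 10^-3 = 7.037 × 10^-3 mol
[Cu2+] = 7.037 × 10^-3 / 0.02513 = 0.2800 mol/L

0.2800 mol/L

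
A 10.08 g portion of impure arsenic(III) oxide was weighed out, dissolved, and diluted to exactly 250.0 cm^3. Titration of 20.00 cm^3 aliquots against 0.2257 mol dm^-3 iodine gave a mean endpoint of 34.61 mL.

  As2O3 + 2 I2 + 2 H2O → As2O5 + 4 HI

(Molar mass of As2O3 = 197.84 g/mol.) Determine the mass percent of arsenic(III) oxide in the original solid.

95.82 %

n(I2) per titration = 0.03461 × 0.2257 = 7.811 × 10^-3 mol
From the 1:2 ratio, n(As2O3) in each aliquot = 1/2 × 7.811 × 10^-3 = 3.906 × 10^-3 mol
n(As2O3) in the whole flask = 3.906 × 10^-3 × 250.0/20.00 = 0.04882 mol
mass of As2O3 = 0.04882 × 197.84 = 9.659 g
% As2O3 = 9.659 / 10.08 × 100 = 95.82 %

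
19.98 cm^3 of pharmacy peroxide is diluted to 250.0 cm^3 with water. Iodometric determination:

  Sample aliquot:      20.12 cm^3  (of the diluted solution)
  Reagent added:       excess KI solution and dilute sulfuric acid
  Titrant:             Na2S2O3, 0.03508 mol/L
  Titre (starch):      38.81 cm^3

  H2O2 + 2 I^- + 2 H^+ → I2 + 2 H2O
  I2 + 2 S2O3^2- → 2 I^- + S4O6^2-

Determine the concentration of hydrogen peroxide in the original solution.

n(S2O3^2-) = 0.03881 × 0.03508 = 1.361 × 10^-3 mol
n(I2) = n(S2O3^2-)/2 = 6.807 × 10^-4 mol
n(H2O2) in the aliquot = 6.807 × 10^-4 mol (1:1 ratio)
[H2O2]_dilute = 6.807 × 10^-4 / 0.02012 = 0.03383 mol/L
[H2O2]_original = 0.03383 × 250.0/19.98 = 0.4233 mol/L

0.4233 mol/L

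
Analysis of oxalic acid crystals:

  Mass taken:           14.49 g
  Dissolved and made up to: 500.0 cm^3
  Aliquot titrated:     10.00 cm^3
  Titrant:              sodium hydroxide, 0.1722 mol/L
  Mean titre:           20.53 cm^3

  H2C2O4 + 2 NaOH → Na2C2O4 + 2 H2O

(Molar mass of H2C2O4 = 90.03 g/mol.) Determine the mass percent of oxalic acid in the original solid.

54.91 %

n(NaOH) per titration = 0.02053 × 0.1722 = 3.535 × 10^-3 mol
From the 1:2 ratio, n(H2C2O4) in each aliquot = 1/2 × 3.535 × 10^-3 = 1.768 × 10^-3 mol
n(H2C2O4) in the whole flask = 1.768 × 10^-3 × 500.0/10.00 = 0.08838 mol
mass of H2C2O4 = 0.08838 × 90.03 = 7.957 g
% H2C2O4 = 7.957 / 14.49 × 100 = 54.91 %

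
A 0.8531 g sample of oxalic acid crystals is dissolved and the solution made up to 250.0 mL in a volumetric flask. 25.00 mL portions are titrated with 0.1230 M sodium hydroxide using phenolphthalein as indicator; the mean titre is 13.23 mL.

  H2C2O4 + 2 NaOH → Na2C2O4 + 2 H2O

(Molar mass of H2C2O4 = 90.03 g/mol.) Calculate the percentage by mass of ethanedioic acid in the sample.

85.87 %

n(NaOH) per titration = 0.01323 × 0.1230 = 1.627 × 10^-3 mol
From the 1:2 ratio, n(H2C2O4) in each aliquot = 1/2 × 1.627 × 10^-3 = 8.136 × 10^-4 mol
n(H2C2O4) in the whole flask = 8.136 × 10^-4 × 250.0/25.00 = 8.136 × 10^-3 mol
mass of H2C2O4 = 8.136 × 10^-3 × 90.03 = 0.7325 g
% H2C2O4 = 0.7325 / 0.8531 × 100 = 85.87 %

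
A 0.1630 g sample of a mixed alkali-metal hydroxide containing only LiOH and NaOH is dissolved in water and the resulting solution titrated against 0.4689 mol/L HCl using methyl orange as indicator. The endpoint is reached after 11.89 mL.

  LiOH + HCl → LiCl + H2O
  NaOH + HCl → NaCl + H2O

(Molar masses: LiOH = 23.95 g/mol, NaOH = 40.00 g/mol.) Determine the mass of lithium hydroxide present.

n(HCl) = 0.01189 × 0.4689 = 5.575 × 10^-3 mol
Let x = n(LiOH), y = n(NaOH).
Titrant: 1x + 1y = 5.575 × 10^-3;  mass: 23.95x + 40.00y = 0.1630
Solving, x = 3.739 × 10^-3 mol, y = 1.836 × 10^-3 mol
mass of LiOH = 3.739 × 10^-3 × 23.95 = 0.08955 g

0.08955 g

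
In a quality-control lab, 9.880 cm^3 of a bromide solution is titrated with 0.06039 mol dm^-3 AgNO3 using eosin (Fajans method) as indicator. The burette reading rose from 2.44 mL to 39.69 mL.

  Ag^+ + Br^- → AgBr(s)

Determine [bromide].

n(AgNO3) = 0.03725 L × 0.06039 mol/L = 2.250 × 10^-3 mol
n(Br-) = 2.250 × 10^-3 mol (1:1 mole ratio)
[Br-] = 2.250 × 10^-3 mol / 0.009880 L = 0.2277 mol/L

0.2277 mol/L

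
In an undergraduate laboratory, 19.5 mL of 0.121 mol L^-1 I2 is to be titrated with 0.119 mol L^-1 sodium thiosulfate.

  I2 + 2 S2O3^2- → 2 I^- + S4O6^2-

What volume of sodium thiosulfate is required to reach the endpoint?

n(I2) = 0.0195 L × 0.121 mol/L = 2.36 × 10^-3 mol
From the 2:1 stoichiometry, n(Na2S2O3) = 2/1 × 2.36 × 10^-3 = 4.72 × 10^-3 mol
V(Na2S2O3) = 4.72 × 10^-3 mol / 0.119 mol/L = 0.0397 L = 39.7 mL

39.7 mL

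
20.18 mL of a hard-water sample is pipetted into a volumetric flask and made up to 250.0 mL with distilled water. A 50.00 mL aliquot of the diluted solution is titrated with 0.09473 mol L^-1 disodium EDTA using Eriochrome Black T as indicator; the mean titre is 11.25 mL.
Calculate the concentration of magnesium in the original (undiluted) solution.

Mg^2+ + EDTA^4- → [Mg(EDTA)]^2-
n(EDTA) = 0.01125 × 0.09473 = 1.066 × 10^-3 mol
n(Mg2+) in the aliquot = 1.066 × 10^-3 mol (1:1 ratio)
[Mg2+]_dilute = 1.066 × 10^-3 / 0.05000 = 0.02131 mol/L
Dilution factor = 250.0 / 20.18 = 12.39
[Mg2+]_stock = 0.02131 × 12.39 = 0.2641 mol/L

0.2641 mol/L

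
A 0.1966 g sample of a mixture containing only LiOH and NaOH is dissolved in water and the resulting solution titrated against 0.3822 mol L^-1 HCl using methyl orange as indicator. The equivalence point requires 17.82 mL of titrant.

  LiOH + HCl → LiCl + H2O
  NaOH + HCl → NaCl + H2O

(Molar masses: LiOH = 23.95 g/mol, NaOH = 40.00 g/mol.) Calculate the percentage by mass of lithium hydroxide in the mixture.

57.56 %

n(HCl) = 0.01782 × 0.3822 = 6.811 × 10^-3 mol
Let x = n(LiOH), y = n(NaOH).
Titrant: 1x + 1y = 6.811 × 10^-3;  mass: 23.95x + 40.00y = 0.1966
Solving, x = 4.725 × 10^-3 mol, y = 2.086 × 10^-3 mol
mass of LiOH = 4.725 × 10^-3 × 23.95 = 0.1132 g
% LiOH = 0.1132 / 0.1966 × 100 = 57.56 %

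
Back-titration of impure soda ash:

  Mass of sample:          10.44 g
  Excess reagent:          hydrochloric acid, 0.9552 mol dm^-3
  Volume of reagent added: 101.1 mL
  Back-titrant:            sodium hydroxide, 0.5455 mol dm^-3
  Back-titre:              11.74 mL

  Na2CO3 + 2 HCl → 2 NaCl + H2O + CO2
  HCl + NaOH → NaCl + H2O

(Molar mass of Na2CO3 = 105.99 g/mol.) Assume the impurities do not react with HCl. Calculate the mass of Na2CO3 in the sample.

4.778 g

n(HCl) added = 0.1011 × 0.9552 = 0.09657 mol
n(NaOH) used in back-titration = 0.01174 × 0.5455 = 6.404 × 10^-3 mol
n(HCl) left over = 6.404 × 10^-3 mol (1:1 ratio)
n(HCl) consumed by analyte = 0.09657 − 6.404 × 10^-3 = 0.09017 mol
From the 1:2 ratio, n(Na2CO3) = 1/2 × 0.09017 = 0.04508 mol
mass of Na2CO3 = 0.04508 × 105.99 = 4.778 g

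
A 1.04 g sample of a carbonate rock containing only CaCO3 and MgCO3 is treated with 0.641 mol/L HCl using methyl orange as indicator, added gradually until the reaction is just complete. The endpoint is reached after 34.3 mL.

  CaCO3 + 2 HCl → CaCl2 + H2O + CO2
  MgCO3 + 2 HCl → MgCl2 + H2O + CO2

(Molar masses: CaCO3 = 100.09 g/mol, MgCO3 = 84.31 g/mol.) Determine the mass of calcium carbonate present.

0.718 g

n(HCl) = 0.0343 × 0.641 = 0.0220 mol
Let x = n(CaCO3), y = n(MgCO3).
Titrant: 2x + 2y = 0.0220;  mass: 100.09x + 84.31y = 1.04
Solving, x = 7.17 × 10^-3 mol, y = 3.82 × 10^-3 mol
mass of CaCO3 = 7.17 × 10^-3 × 100.09 = 0.718 g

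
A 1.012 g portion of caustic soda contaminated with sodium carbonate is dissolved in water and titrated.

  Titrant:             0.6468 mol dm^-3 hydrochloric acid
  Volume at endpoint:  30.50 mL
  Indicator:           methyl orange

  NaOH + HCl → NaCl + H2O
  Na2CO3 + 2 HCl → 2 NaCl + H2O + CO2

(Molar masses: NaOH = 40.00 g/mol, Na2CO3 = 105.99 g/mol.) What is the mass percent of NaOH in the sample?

n(HCl) = 0.03050 × 0.6468 = 0.01973 mol
Let x = n(NaOH), y = n(Na2CO3).
Titrant: 1x + 2y = 0.01973;  mass: 40.00x + 105.99y = 1.012
Solving, x = 2.574 × 10^-3 mol, y = 8.577 × 10^-3 mol
mass of NaOH = 2.574 × 10^-3 × 40.00 = 0.1030 g
% NaOH = 0.1030 / 1.012 × 100 = 10.18 %

10.18 %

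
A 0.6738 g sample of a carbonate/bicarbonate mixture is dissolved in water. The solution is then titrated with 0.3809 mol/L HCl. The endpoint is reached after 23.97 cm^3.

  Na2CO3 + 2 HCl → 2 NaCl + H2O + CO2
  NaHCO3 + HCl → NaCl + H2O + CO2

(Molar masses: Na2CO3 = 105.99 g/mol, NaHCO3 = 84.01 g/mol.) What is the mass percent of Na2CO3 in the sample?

n(HCl) = 0.02397 × 0.3809 = 9.130 × 10^-3 mol
Let x = n(Na2CO3), y = n(NaHCO3).
Titrant: 2x + 1y = 9.130 × 10^-3;  mass: 105.99x + 84.01y = 0.6738
Solving, x = 1.503 × 10^-3 mol, y = 6.124 × 10^-3 mol
mass of Na2CO3 = 1.503 × 10^-3 × 105.99 = 0.1593 g
% Na2CO3 = 0.1593 / 0.6738 × 100 = 23.64 %

23.64 %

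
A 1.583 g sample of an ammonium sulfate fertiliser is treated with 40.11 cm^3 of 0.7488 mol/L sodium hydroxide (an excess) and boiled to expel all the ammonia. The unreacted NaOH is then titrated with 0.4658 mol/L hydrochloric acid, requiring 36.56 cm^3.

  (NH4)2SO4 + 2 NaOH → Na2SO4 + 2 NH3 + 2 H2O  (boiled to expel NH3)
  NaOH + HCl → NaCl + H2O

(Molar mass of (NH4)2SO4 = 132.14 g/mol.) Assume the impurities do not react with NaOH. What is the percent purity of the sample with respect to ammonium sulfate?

54.28 %

n(NaOH) added = 0.04011 × 0.7488 = 0.03003 mol
n(HCl) used in back-titration = 0.03656 × 0.4658 = 0.01703 mol
n(NaOH) left over = 0.01703 mol (1:1 ratio)
n(NaOH) consumed by analyte = 0.03003 − 0.01703 = 0.01300 mol
From the 1:2 ratio, n((NH4)2SO4) = 1/2 × 0.01300 = 6.502 × 10^-3 mol
mass of (NH4)2SO4 = 6.502 × 10^-3 × 132.14 = 0.8592 g
% (NH4)2SO4 = 0.8592 / 1.583 × 100 = 54.28 %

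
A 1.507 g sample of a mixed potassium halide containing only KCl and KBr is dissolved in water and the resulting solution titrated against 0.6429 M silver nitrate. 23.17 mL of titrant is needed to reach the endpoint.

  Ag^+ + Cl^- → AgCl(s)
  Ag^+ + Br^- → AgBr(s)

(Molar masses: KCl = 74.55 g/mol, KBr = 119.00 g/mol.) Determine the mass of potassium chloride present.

0.4455 g

n(AgNO3) = 0.02317 × 0.6429 = 0.01490 mol
Let x = n(KCl), y = n(KBr).
Titrant: 1x + 1y = 0.01490;  mass: 74.55x + 119.00y = 1.507
Solving, x = 5.976 × 10^-3 mol, y = 8.920 × 10^-3 mol
mass of KCl = 5.976 × 10^-3 × 74.55 = 0.4455 g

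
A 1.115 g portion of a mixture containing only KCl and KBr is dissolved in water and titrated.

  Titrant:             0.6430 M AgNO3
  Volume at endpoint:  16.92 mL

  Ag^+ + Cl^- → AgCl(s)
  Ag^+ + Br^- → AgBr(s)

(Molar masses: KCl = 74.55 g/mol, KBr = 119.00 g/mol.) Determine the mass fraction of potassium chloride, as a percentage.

n(AgNO3) = 0.01692 × 0.6430 = 0.01088 mol
Let x = n(KCl), y = n(KBr).
Titrant: 1x + 1y = 0.01088;  mass: 74.55x + 119.00y = 1.115
Solving, x = 4.042 × 10^-3 mol, y = 6.838 × 10^-3 mol
mass of KCl = 4.042 × 10^-3 × 74.55 = 0.3013 g
% KCl = 0.3013 / 1.115 × 100 = 27.03 %

27.03 %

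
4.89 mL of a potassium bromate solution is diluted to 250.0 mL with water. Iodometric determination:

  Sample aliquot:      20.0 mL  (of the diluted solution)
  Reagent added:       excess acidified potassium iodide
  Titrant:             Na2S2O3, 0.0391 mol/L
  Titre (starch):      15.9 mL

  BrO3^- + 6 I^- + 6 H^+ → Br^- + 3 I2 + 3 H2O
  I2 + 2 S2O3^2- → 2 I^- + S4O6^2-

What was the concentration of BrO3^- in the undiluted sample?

n(S2O3^2-) = 0.0159 × 0.0391 = 6.22 × 10^-4 mol
n(I2) = n(S2O3^2-)/2 = 3.11 × 10^-4 mol
From the 1:3 ratio, n(BrO3^-) in the aliquot = 1/3 × 3.11 × 10^-4 = 1.04 × 10^-4 mol
[BrO3^-]_dilute = 1.04 × 10^-4 / 0.0200 = 0.00518 mol/L
[BrO3^-]_original = 0.00518 × 250.0/4.89 = 0.265 mol/L

0.265 mol/L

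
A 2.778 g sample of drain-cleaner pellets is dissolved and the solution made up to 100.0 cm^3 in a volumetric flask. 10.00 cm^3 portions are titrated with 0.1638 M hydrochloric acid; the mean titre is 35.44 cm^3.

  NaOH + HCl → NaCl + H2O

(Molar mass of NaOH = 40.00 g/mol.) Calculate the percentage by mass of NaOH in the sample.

n(HCl) per titration = 0.03544 × 0.1638 = 5.805 × 10^-3 mol
n(NaOH) in each aliquot = 5.805 × 10^-3 mol (1:1 ratio)
n(NaOH) in the whole flask = 5.805 × 10^-3 × 100.0/10.00 = 0.05805 mol
mass of NaOH = 0.05805 × 40.00 = 2.322 g
% NaOH = 2.322 / 2.778 × 100 = 83.59 %

83.59 %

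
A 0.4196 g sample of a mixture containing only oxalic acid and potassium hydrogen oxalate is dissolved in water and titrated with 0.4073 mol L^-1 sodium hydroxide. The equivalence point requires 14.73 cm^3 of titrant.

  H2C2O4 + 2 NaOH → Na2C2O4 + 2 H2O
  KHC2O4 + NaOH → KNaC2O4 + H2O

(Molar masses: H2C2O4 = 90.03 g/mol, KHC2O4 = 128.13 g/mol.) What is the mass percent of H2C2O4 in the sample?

n(NaOH) = 0.01473 × 0.4073 = 6.000 × 10^-3 mol
Let x = n(H2C2O4), y = n(KHC2O4).
Titrant: 2x + 1y = 6.000 × 10^-3;  mass: 90.03x + 128.13y = 0.4196
Solving, x = 2.100 × 10^-3 mol, y = 1.799 × 10^-3 mol
mass of H2C2O4 = 2.100 × 10^-3 × 90.03 = 0.1891 g
% H2C2O4 = 0.1891 / 0.4196 × 100 = 45.06 %

45.06 %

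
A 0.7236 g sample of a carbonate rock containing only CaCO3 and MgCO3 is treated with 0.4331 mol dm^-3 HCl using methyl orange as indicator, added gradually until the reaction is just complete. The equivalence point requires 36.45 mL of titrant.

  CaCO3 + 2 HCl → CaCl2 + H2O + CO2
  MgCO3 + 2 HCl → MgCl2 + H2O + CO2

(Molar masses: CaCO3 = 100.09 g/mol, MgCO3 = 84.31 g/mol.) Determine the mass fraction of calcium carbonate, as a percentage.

n(HCl) = 0.03645 × 0.4331 = 0.01579 mol
Let x = n(CaCO3), y = n(MgCO3).
Titrant: 2x + 2y = 0.01579;  mass: 100.09x + 84.31y = 0.7236
Solving, x = 3.683 × 10^-3 mol, y = 4.210 × 10^-3 mol
mass of CaCO3 = 3.683 × 10^-3 × 100.09 = 0.3686 g
% CaCO3 = 0.3686 / 0.7236 × 100 = 50.95 %

50.95 %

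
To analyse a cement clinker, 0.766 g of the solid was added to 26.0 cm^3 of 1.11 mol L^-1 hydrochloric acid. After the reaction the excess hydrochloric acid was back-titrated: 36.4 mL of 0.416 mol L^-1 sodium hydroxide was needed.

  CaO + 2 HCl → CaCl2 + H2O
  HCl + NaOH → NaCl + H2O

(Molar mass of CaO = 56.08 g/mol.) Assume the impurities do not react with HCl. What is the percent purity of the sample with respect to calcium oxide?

n(HCl) added = 0.0260 × 1.11 = 0.0289 mol
n(NaOH) used in back-titration = 0.0364 × 0.416 = 0.0151 mol
n(HCl) left over = 0.0151 mol (1:1 ratio)
n(HCl) consumed by analyte = 0.0289 − 0.0151 = 0.0137 mol
From the 1:2 ratio, n(CaO) = 1/2 × 0.0137 = 6.86 × 10^-3 mol
mass of CaO = 6.86 × 10^-3 × 56.08 = 0.385 g
% CaO = 0.385 / 0.766 × 100 = 50.2 %

50.2 %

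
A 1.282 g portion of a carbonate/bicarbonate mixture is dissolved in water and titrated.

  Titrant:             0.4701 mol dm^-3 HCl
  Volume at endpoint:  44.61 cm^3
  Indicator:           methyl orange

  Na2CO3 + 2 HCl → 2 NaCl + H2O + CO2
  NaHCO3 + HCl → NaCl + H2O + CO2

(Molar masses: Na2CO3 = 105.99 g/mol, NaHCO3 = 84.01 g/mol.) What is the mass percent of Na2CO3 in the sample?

63.95 %

n(HCl) = 0.04461 × 0.4701 = 0.02097 mol
Let x = n(Na2CO3), y = n(NaHCO3).
Titrant: 2x + 1y = 0.02097;  mass: 105.99x + 84.01y = 1.282
Solving, x = 7.735 × 10^-3 mol, y = 5.502 × 10^-3 mol
mass of Na2CO3 = 7.735 × 10^-3 × 105.99 = 0.8198 g
% Na2CO3 = 0.8198 / 1.282 × 100 = 63.95 %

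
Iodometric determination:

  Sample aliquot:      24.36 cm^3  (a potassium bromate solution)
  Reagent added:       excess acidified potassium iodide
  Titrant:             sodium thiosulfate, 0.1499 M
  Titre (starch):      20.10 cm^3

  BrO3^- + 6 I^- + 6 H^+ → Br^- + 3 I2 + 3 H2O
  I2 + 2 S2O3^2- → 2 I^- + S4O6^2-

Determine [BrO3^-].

0.02061 M

n(S2O3^2-) = 0.02010 × 0.1499 = 3.013 × 10^-3 mol
n(I2) = n(S2O3^2-)/2 = 1.506 × 10^-3 mol
From the 1:3 ratio, n(BrO3^-) in the aliquot = 1/3 × 1.506 × 10^-3 = 5.022 × 10^-4 mol
[BrO3^-] = 5.022 × 10^-4 / 0.02436 = 0.02061 mol/L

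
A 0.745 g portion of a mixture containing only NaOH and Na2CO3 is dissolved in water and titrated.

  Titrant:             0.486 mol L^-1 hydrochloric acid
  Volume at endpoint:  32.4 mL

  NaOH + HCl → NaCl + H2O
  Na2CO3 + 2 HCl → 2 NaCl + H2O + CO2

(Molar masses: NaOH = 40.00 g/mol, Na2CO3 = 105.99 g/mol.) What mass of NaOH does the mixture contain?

n(HCl) = 0.0324 × 0.486 = 0.0157 mol
Let x = n(NaOH), y = n(Na2CO3).
Titrant: 1x + 2y = 0.0157;  mass: 40.00x + 105.99y = 0.745
Solving, x = 6.89 × 10^-3 mol, y = 4.43 × 10^-3 mol
mass of NaOH = 6.89 × 10^-3 × 40.00 = 0.275 g

0.275 g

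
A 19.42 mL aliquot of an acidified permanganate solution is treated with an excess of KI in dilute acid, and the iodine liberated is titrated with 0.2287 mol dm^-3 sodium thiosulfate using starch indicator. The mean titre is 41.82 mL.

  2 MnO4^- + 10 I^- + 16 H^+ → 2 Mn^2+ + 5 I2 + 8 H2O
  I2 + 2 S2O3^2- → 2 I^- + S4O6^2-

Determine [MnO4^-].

n(S2O3^2-) = 0.04182 × 0.2287 = 9.564 × 10^-3 mol
n(I2) = n(S2O3^2-)/2 = 4.782 × 10^-3 mol
From the 2:5 ratio, n(MnO4^-) in the aliquot = 2/5 × 4.782 × 10^-3 = 1.913 × 10^-3 mol
[MnO4^-] = 1.913 × 10^-3 / 0.01942 = 0.09850 mol/L

0.09850 mol/L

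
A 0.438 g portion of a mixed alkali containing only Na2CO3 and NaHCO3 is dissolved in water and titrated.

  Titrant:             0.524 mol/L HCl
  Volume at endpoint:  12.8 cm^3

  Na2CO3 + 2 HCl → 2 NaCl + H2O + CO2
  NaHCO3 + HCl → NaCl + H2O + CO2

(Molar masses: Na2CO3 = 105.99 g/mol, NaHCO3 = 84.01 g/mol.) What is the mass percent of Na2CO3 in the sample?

n(HCl) = 0.0128 × 0.524 = 6.71 × 10^-3 mol
Let x = n(Na2CO3), y = n(NaHCO3).
Titrant: 2x + 1y = 6.71 × 10^-3;  mass: 105.99x + 84.01y = 0.438
Solving, x = 2.02 × 10^-3 mol, y = 2.66 × 10^-3 mol
mass of Na2CO3 = 2.02 × 10^-3 × 105.99 = 0.214 g
% Na2CO3 = 0.214 / 0.438 × 100 = 48.9 %

48.9 %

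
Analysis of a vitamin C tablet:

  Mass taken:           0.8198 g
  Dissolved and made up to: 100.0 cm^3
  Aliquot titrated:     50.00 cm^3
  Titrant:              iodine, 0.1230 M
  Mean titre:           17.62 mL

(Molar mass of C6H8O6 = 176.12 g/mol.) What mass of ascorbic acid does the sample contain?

0.7634 g

C6H8O6 + I2 → C6H6O6 + 2 HI
n(I2) per titration = 0.01762 × 0.1230 = 2.167 × 10^-3 mol
n(C6H8O6) in each aliquot = 2.167 × 10^-3 mol (1:1 ratio)
n(C6H8O6) in the whole flask = 2.167 × 10^-3 × 100.0/50.00 = 4.335 × 10^-3 mol
mass of C6H8O6 = 4.335 × 10^-3 × 176.12 = 0.7634 g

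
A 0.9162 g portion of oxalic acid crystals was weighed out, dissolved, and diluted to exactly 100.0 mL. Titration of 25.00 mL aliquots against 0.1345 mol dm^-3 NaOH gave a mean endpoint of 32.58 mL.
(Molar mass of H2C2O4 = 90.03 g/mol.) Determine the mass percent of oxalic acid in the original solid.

86.12 %

H2C2O4 + 2 NaOH → Na2C2O4 + 2 H2O
n(NaOH) per titration = 0.03258 × 0.1345 = 4.382 × 10^-3 mol
From the 1:2 ratio, n(H2C2O4) in each aliquot = 1/2 × 4.382 × 10^-3 = 2.191 × 10^-3 mol
n(H2C2O4) in the whole flask = 2.191 × 10^-3 × 100.0/25.00 = 8.764 × 10^-3 mol
mass of H2C2O4 = 8.764 × 10^-3 × 90.03 = 0.7890 g
% H2C2O4 = 0.7890 / 0.9162 × 100 = 86.12 %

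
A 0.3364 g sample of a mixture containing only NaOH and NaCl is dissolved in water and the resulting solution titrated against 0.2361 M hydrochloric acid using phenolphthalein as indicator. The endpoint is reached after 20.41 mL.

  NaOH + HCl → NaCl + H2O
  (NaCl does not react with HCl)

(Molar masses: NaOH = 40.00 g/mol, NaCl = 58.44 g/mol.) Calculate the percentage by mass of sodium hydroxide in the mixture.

n(HCl) = 0.02041 × 0.2361 = 4.819 × 10^-3 mol
Let x = n(NaOH), y = n(NaCl).
Titrant: 1x = 4.819 × 10^-3;  mass: 40.00x + 58.44y = 0.3364
Solving, x = 4.819 × 10^-3 mol, y = 2.458 × 10^-3 mol
mass of NaOH = 4.819 × 10^-3 × 40.00 = 0.1928 g
% NaOH = 0.1928 / 0.3364 × 100 = 57.30 %

57.30 %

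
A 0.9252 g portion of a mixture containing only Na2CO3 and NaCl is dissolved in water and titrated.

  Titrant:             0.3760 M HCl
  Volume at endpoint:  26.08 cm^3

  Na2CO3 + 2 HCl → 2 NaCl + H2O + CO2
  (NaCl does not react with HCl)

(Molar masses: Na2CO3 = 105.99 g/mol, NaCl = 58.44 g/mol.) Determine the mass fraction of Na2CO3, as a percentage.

56.17 %

n(HCl) = 0.02608 × 0.3760 = 9.806 × 10^-3 mol
Let x = n(Na2CO3), y = n(NaCl).
Titrant: 2x = 9.806 × 10^-3;  mass: 105.99x + 58.44y = 0.9252
Solving, x = 4.903 × 10^-3 mol, y = 6.939 × 10^-3 mol
mass of Na2CO3 = 4.903 × 10^-3 × 105.99 = 0.5197 g
% Na2CO3 = 0.5197 / 0.9252 × 100 = 56.17 %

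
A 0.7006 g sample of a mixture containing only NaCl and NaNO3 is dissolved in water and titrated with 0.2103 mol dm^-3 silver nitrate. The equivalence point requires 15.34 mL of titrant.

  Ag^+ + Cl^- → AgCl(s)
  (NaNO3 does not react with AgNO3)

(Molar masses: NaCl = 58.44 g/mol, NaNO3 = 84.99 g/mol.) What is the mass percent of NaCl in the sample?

26.91 %

n(AgNO3) = 0.01534 × 0.2103 = 3.226 × 10^-3 mol
Let x = n(NaCl), y = n(NaNO3).
Titrant: 1x = 3.226 × 10^-3;  mass: 58.44x + 84.99y = 0.7006
Solving, x = 3.226 × 10^-3 mol, y = 6.025 × 10^-3 mol
mass of NaCl = 3.226 × 10^-3 × 58.44 = 0.1885 g
% NaCl = 0.1885 / 0.7006 × 100 = 26.91 %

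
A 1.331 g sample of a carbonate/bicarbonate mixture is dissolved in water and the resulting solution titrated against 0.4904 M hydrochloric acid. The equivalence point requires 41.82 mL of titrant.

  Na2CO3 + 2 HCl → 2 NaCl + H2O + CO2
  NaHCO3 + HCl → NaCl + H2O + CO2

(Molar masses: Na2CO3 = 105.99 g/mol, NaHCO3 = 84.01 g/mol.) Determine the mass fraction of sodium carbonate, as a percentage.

n(HCl) = 0.04182 × 0.4904 = 0.02051 mol
Let x = n(Na2CO3), y = n(NaHCO3).
Titrant: 2x + 1y = 0.02051;  mass: 105.99x + 84.01y = 1.331
Solving, x = 6.318 × 10^-3 mol, y = 7.872 × 10^-3 mol
mass of Na2CO3 = 6.318 × 10^-3 × 105.99 = 0.6697 g
% Na2CO3 = 0.6697 / 1.331 × 100 = 50.31 %

50.31 %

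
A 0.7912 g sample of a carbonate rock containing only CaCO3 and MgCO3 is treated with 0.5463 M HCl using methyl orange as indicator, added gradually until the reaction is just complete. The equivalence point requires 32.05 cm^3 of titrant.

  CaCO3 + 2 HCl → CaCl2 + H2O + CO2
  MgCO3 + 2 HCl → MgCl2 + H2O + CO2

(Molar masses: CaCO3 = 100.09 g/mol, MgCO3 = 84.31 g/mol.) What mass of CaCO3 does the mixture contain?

n(HCl) = 0.03205 × 0.5463 = 0.01751 mol
Let x = n(CaCO3), y = n(MgCO3).
Titrant: 2x + 2y = 0.01751;  mass: 100.09x + 84.31y = 0.7912
Solving, x = 3.366 × 10^-3 mol, y = 5.389 × 10^-3 mol
mass of CaCO3 = 3.366 × 10^-3 × 100.09 = 0.3369 g

0.3369 g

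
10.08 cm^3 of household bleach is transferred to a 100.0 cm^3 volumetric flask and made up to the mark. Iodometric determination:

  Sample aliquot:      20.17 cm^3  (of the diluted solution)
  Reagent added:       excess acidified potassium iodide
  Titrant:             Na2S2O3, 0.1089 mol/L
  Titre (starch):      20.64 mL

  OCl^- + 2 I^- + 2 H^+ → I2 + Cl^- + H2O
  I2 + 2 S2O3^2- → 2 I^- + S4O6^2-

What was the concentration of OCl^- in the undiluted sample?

n(S2O3^2-) = 0.02064 × 0.1089 = 2.248 × 10^-3 mol
n(I2) = n(S2O3^2-)/2 = 1.124 × 10^-3 mol
n(OCl^-) in the aliquot = 1.124 × 10^-3 mol (1:1 ratio)
[OCl^-]_dilute = 1.124 × 10^-3 / 0.02017 = 0.05572 mol/L
[OCl^-]_original = 0.05572 × 100.0/10.08 = 0.5528 mol/L

0.5528 mol/L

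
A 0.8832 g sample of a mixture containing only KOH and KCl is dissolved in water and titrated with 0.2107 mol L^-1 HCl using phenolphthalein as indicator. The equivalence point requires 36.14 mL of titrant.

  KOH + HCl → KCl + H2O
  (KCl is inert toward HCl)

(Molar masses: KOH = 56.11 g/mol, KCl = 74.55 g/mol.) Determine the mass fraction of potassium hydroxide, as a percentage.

n(HCl) = 0.03614 × 0.2107 = 7.615 × 10^-3 mol
Let x = n(KOH), y = n(KCl).
Titrant: 1x = 7.615 × 10^-3;  mass: 56.11x + 74.55y = 0.8832
Solving, x = 7.615 × 10^-3 mol, y = 6.116 × 10^-3 mol
mass of KOH = 7.615 × 10^-3 × 56.11 = 0.4273 g
% KOH = 0.4273 / 0.8832 × 100 = 48.38 %

48.38 %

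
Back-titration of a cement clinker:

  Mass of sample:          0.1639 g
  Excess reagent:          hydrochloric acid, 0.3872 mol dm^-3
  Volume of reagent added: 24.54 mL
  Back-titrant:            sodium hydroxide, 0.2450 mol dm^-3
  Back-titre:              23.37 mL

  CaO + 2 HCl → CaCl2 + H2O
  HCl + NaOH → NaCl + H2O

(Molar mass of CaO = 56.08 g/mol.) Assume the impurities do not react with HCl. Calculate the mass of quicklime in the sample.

0.1059 g

n(HCl) added = 0.02454 × 0.3872 = 9.502 × 10^-3 mol
n(NaOH) used in back-titration = 0.02337 × 0.2450 = 5.726 × 10^-3 mol
n(HCl) left over = 5.726 × 10^-3 mol (1:1 ratio)
n(HCl) consumed by analyte = 9.502 × 10^-3 − 5.726 × 10^-3 = 3.776 × 10^-3 mol
From the 1:2 ratio, n(CaO) = 1/2 × 3.776 × 10^-3 = 1.888 × 10^-3 mol
mass of CaO = 1.888 × 10^-3 × 56.08 = 0.1059 g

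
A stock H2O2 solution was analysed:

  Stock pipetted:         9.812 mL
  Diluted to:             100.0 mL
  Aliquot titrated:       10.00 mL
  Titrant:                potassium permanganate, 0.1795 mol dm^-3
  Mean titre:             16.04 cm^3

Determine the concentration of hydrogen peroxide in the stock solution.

7.336 mol/L

2 MnO4^- + 5 H2O2 + 6 H^+ → 2 Mn^2+ + 5 O2 + 8 H2O
n(KMnO4) = 0.01604 × 0.1795 = 2.879 × 10^-3 mol
From the 5:2 ratio, n(H2O2) in the aliquot = 5/2 × 2.879 × 10^-3 = 7.198 × 10^-3 mol
[H2O2]_dilute = 7.198 × 10^-3 / 0.01000 = 0.7198 mol/L
Dilution factor = 100.0 / 9.812 = 10.19
[H2O2]_stock = 0.7198 × 10.19 = 7.336 mol/L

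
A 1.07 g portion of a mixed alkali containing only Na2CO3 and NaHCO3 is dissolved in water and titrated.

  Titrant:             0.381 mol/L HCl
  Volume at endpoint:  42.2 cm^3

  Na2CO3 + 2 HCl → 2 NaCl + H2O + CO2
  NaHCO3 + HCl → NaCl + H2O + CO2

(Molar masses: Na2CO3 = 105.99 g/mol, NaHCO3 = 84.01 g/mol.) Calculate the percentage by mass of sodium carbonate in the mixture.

n(HCl) = 0.0422 × 0.381 = 0.0161 mol
Let x = n(Na2CO3), y = n(NaHCO3).
Titrant: 2x + 1y = 0.0161;  mass: 105.99x + 84.01y = 1.07
Solving, x = 4.53 × 10^-3 mol, y = 7.03 × 10^-3 mol
mass of Na2CO3 = 4.53 × 10^-3 × 105.99 = 0.480 g
% Na2CO3 = 0.480 / 1.07 × 100 = 44.8 %

44.8 %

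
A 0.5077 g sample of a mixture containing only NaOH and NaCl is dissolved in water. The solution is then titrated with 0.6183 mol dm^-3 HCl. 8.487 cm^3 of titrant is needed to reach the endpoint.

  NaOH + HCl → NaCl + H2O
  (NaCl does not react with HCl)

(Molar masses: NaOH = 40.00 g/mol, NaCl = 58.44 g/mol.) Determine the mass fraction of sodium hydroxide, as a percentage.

41.34 %

n(HCl) = 0.008487 × 0.6183 = 5.248 × 10^-3 mol
Let x = n(NaOH), y = n(NaCl).
Titrant: 1x = 5.248 × 10^-3;  mass: 40.00x + 58.44y = 0.5077
Solving, x = 5.248 × 10^-3 mol, y = 5.096 × 10^-3 mol
mass of NaOH = 5.248 × 10^-3 × 40.00 = 0.2099 g
% NaOH = 0.2099 / 0.5077 × 100 = 41.34 %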